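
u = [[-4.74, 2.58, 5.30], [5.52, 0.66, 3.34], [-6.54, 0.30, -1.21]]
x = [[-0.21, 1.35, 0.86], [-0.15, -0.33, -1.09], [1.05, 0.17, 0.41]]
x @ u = [[2.82, 0.61, 2.36], [6.02, -0.93, -0.58], [-6.72, 2.94, 5.64]]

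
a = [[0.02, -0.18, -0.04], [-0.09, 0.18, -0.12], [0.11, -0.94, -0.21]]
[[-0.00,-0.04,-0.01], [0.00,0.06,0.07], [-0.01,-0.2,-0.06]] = a@ [[0.58, 0.16, -0.36], [0.13, 0.28, 0.06], [-0.25, -0.22, -0.19]]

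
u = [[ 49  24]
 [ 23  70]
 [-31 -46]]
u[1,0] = 23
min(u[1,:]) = 23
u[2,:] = [-31, -46]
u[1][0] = 23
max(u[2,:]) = -31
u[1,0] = 23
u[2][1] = -46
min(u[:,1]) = -46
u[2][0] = -31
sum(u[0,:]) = 73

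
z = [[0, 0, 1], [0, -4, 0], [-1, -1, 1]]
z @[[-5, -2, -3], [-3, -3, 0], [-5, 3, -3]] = [[-5, 3, -3], [12, 12, 0], [3, 8, 0]]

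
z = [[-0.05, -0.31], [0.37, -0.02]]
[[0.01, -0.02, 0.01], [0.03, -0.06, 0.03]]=z @ [[0.07, -0.15, 0.08],  [-0.04, 0.08, -0.04]]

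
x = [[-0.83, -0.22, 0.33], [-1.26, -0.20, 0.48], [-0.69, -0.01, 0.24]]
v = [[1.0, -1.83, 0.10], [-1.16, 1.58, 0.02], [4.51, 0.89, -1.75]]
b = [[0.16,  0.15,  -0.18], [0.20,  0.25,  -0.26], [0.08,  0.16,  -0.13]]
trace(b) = 0.28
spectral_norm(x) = 1.79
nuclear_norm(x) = 1.93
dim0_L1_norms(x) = [2.78, 0.43, 1.05]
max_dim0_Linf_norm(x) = 1.26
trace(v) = 0.83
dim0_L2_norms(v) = [4.76, 2.58, 1.75]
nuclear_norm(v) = 7.68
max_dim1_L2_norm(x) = 1.36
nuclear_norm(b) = 0.60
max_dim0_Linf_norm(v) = 4.51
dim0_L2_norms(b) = [0.27, 0.33, 0.34]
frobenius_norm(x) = 1.80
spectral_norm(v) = 5.05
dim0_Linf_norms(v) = [4.51, 1.83, 1.75]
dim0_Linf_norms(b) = [0.2, 0.25, 0.26]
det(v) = -0.05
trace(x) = -0.79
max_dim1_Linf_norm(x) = 1.26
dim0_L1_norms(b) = [0.44, 0.56, 0.57]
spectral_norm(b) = 0.55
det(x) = 0.00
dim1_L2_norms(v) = [2.09, 1.96, 4.92]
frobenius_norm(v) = 5.69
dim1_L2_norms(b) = [0.28, 0.41, 0.22]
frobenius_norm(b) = 0.55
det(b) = 0.00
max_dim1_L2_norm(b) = 0.41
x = b @ v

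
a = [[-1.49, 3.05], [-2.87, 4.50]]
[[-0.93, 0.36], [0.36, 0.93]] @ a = [[0.35, -1.22], [-3.21, 5.28]]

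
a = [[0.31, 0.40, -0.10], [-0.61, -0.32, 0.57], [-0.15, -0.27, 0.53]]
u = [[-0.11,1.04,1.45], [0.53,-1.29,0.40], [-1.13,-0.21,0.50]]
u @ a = [[-0.89, -0.77, 1.37], [0.89, 0.52, -0.58], [-0.3, -0.52, 0.26]]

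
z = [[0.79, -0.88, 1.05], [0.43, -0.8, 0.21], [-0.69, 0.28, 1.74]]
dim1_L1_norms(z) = [2.72, 1.44, 2.71]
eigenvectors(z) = [[(0.78+0j),(0.78-0j),(0.53+0j)], [(0.22-0.02j),0.22+0.02j,(0.85+0j)], [(0.43+0.39j),(0.43-0.39j),(0.06+0j)]]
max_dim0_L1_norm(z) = 3.0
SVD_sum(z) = [[-0.01, -0.25, 1.18], [-0.0, -0.08, 0.36], [-0.01, -0.34, 1.61]] + [[0.71,-0.71,-0.15], [0.58,-0.58,-0.12], [-0.65,0.65,0.13]] + [[0.09, 0.09, 0.02], [-0.15, -0.14, -0.03], [-0.03, -0.03, -0.01]]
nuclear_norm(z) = 3.93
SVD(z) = [[0.58, 0.63, -0.51], [0.18, 0.52, 0.84], [0.79, -0.58, 0.19]] @ diag([2.0747041638392414, 1.6088255943760967, 0.2436859442571815]) @ [[-0.01,-0.21,0.98], [0.7,-0.70,-0.14], [-0.72,-0.68,-0.15]]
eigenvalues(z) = [(1.12+0.55j), (1.12-0.55j), (-0.52+0j)]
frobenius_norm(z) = 2.64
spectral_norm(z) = 2.07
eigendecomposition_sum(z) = [[(0.34+1.07j),-0.24-0.59j,0.53-1.15j], [(0.12+0.29j),(-0.08-0.16j),0.12-0.33j], [-0.35+0.76j,0.16-0.45j,0.87-0.37j]] + [[0.34-1.07j, -0.24+0.59j, 0.53+1.15j], [(0.12-0.29j), (-0.08+0.16j), (0.12+0.33j)], [-0.35-0.76j, (0.16+0.45j), 0.87+0.37j]] + [[0.12-0.00j, (-0.4+0j), (-0.02+0j)], [0.19-0.00j, (-0.64+0j), (-0.03+0j)], [0.01-0.00j, (-0.04+0j), -0.00+0.00j]]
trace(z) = 1.73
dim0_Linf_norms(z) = [0.79, 0.88, 1.74]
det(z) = -0.81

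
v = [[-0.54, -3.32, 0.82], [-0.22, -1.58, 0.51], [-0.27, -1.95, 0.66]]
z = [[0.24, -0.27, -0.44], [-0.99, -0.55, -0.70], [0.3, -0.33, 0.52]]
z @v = [[0.05, 0.49, -0.23], [0.84, 5.52, -1.55], [-0.23, -1.49, 0.42]]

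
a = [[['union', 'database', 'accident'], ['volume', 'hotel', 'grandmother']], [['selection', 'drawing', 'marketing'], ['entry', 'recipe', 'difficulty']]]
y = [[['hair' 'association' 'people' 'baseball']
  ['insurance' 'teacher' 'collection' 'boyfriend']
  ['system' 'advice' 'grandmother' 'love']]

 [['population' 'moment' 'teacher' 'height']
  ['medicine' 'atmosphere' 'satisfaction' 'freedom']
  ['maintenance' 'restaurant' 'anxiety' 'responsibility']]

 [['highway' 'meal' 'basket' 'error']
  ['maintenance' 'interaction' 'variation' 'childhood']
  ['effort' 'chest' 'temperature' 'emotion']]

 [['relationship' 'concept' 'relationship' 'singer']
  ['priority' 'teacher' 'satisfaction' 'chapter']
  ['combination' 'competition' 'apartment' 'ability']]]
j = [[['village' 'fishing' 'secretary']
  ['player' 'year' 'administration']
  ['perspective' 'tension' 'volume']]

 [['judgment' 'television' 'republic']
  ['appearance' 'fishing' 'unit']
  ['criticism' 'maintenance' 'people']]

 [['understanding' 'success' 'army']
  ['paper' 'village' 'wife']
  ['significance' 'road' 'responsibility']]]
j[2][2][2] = 'responsibility'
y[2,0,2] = 'basket'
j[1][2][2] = 'people'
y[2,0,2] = 'basket'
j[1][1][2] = 'unit'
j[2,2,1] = 'road'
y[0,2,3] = 'love'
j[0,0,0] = 'village'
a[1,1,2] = 'difficulty'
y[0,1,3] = 'boyfriend'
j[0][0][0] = 'village'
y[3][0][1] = 'concept'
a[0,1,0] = 'volume'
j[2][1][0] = 'paper'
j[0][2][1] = 'tension'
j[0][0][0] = 'village'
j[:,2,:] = [['perspective', 'tension', 'volume'], ['criticism', 'maintenance', 'people'], ['significance', 'road', 'responsibility']]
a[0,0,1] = 'database'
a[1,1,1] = 'recipe'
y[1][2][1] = 'restaurant'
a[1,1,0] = 'entry'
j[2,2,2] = 'responsibility'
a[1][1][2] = 'difficulty'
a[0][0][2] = 'accident'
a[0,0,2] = 'accident'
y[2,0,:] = ['highway', 'meal', 'basket', 'error']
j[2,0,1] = 'success'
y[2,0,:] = ['highway', 'meal', 'basket', 'error']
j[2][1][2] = 'wife'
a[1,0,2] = 'marketing'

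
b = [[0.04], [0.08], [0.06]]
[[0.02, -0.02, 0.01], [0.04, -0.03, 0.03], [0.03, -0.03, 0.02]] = b @ [[0.44, -0.42, 0.37]]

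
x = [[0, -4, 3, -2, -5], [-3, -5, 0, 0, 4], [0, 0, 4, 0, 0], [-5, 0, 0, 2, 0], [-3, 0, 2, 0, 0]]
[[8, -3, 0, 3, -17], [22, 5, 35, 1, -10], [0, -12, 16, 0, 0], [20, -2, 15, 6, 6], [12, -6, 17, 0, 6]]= x @ [[-4, 0, -3, 0, -2], [-2, -1, -2, -1, 4], [0, -3, 4, 0, 0], [0, -1, 0, 3, -2], [0, 0, 4, -1, 1]]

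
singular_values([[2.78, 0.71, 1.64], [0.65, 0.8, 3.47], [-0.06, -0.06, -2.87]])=[5.16, 2.34, 0.38]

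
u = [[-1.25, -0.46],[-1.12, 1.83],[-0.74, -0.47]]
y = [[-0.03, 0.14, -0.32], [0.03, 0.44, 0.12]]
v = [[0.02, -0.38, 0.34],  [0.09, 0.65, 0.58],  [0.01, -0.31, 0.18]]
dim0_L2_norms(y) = [0.04, 0.46, 0.34]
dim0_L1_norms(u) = [3.11, 2.76]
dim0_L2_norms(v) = [0.09, 0.81, 0.7]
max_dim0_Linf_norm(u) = 1.83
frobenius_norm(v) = 1.08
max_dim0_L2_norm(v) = 0.81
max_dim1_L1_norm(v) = 1.32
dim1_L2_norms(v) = [0.51, 0.88, 0.36]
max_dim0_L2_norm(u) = 1.94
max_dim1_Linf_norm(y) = 0.44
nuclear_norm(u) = 3.73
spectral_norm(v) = 0.89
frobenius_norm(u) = 2.67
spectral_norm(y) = 0.46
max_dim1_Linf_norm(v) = 0.65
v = u @ y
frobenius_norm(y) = 0.58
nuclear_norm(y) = 0.81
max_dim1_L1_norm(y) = 0.59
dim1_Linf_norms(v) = [0.38, 0.65, 0.31]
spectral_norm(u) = 2.17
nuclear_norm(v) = 1.50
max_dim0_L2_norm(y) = 0.46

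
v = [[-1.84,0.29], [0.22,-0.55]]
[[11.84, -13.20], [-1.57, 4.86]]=v @ [[-6.39, 6.17], [0.29, -6.36]]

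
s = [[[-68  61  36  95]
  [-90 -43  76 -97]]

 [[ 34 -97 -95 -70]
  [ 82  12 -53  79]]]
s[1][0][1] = -97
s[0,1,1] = -43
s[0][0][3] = 95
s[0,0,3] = 95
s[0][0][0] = -68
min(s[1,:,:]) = -97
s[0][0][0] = -68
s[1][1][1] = 12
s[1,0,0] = 34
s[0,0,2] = 36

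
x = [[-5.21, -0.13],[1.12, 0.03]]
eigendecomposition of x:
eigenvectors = [[-0.98, 0.02], [0.21, -1.00]]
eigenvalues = [-5.18, 0.0]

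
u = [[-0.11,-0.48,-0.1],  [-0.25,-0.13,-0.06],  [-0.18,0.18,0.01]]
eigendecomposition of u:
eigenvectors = [[-0.8, -0.62, -0.14], [-0.59, 0.30, -0.17], [-0.08, 0.72, 0.98]]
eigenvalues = [-0.48, 0.24, 0.01]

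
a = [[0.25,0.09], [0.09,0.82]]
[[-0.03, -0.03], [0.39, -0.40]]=a@[[-0.3, 0.05], [0.51, -0.49]]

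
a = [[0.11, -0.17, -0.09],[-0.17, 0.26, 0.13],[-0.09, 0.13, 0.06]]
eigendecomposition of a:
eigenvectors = [[-0.51, 0.64, 0.58], [0.77, 0.64, -0.03], [0.39, -0.43, 0.81]]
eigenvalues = [0.44, 0.0, -0.01]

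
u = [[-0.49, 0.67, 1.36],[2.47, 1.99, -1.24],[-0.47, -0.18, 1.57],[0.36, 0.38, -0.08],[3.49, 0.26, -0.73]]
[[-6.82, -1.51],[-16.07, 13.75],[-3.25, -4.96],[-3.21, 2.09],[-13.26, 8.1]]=u@ [[-4.23,1.58], [-5.28,3.53], [-3.94,-2.28]]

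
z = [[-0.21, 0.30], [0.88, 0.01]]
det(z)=-0.266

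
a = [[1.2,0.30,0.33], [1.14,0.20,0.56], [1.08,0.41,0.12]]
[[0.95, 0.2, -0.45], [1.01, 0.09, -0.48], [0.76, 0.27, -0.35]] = a @ [[0.72, 0.19, -0.36],  [-0.15, 0.25, 0.14],  [0.40, -0.31, -0.17]]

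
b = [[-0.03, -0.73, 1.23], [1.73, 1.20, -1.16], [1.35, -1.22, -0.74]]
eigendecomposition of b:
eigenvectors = [[(-0.33+0j),  -0.62+0.00j,  -0.62-0.00j], [(0.47+0j),  (0.13+0.53j),  (0.13-0.53j)], [(0.81+0j),  (-0.55-0.1j),  -0.55+0.10j]]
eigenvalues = [(-2+0j), (1.22+0.82j), (1.22-0.82j)]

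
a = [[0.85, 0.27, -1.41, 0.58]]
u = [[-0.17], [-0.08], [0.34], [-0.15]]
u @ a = [[-0.14, -0.05, 0.24, -0.10], [-0.07, -0.02, 0.11, -0.05], [0.29, 0.09, -0.48, 0.2], [-0.13, -0.04, 0.21, -0.09]]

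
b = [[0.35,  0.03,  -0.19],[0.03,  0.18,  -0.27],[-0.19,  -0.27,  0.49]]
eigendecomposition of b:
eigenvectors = [[0.43, 0.87, 0.23], [0.42, -0.42, 0.81], [-0.8, 0.25, 0.54]]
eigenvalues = [0.73, 0.28, 0.01]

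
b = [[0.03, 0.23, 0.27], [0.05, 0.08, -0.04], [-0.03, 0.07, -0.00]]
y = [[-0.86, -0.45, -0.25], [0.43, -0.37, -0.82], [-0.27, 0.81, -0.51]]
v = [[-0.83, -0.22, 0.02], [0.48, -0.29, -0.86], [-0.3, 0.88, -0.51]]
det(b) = 0.00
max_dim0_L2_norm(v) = 1.0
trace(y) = -1.74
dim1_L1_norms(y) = [1.56, 1.62, 1.59]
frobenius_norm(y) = 1.73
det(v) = -0.85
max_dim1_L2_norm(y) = 1.0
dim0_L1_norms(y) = [1.56, 1.63, 1.58]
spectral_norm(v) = 1.13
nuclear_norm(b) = 0.52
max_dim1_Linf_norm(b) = 0.27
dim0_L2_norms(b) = [0.07, 0.25, 0.27]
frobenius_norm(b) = 0.38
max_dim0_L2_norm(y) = 1.0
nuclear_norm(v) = 2.91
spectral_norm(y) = 1.00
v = y + b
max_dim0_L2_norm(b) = 0.27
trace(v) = -1.63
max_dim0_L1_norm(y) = 1.63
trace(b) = 0.11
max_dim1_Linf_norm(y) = 0.86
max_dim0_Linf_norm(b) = 0.27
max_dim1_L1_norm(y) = 1.62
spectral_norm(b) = 0.36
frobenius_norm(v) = 1.71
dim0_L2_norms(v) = [1.0, 0.95, 1.0]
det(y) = -0.99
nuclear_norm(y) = 2.99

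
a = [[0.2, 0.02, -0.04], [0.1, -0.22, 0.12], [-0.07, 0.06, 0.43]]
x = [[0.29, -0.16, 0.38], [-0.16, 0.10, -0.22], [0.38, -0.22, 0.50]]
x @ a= [[0.02, 0.06, 0.13], [-0.01, -0.04, -0.08], [0.02, 0.09, 0.17]]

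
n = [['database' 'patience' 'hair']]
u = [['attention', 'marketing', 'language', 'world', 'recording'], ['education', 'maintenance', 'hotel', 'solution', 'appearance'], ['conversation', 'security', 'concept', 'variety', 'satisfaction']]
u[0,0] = 'attention'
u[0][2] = 'language'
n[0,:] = ['database', 'patience', 'hair']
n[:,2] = ['hair']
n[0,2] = 'hair'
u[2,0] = 'conversation'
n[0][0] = 'database'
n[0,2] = 'hair'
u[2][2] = 'concept'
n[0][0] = 'database'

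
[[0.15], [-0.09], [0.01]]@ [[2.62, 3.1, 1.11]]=[[0.39, 0.46, 0.17], [-0.24, -0.28, -0.10], [0.03, 0.03, 0.01]]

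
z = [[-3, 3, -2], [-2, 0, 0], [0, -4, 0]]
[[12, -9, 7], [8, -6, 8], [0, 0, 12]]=z@[[-4, 3, -4], [0, 0, -3], [0, 0, -2]]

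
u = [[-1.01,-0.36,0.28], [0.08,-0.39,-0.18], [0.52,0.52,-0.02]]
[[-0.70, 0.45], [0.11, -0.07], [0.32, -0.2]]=u@[[0.61,-0.39],[-0.01,0.01],[-0.33,0.21]]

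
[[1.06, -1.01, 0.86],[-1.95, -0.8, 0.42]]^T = [[1.06,  -1.95], [-1.01,  -0.80], [0.86,  0.42]]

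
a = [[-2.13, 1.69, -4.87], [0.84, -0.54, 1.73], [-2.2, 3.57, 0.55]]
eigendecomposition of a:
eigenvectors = [[0.83,-0.82,-0.62], [-0.30,-0.53,0.21], [0.48,0.20,0.76]]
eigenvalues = [-5.55, 0.12, 3.31]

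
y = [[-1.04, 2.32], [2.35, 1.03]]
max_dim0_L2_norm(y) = 2.57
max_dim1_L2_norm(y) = 2.57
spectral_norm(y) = 2.57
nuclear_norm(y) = 5.11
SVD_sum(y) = [[-0.93, -0.04],[2.39, 0.11]] + [[-0.11,2.36], [-0.04,0.92]]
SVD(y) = [[-0.36,0.93], [0.93,0.36]] @ diag([2.5699159280564094, 2.538293151454726]) @ [[1.0, 0.05],[-0.05, 1.0]]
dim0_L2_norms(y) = [2.57, 2.54]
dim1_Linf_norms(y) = [2.32, 2.35]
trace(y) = -0.01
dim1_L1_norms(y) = [3.36, 3.38]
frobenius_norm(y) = 3.61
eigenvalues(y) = [-2.56, 2.55]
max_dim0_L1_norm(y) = 3.39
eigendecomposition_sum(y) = [[-1.8,1.16], [1.18,-0.76]] + [[0.76, 1.16], [1.17, 1.79]]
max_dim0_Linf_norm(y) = 2.35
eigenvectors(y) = [[-0.84, -0.54], [0.55, -0.84]]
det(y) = -6.52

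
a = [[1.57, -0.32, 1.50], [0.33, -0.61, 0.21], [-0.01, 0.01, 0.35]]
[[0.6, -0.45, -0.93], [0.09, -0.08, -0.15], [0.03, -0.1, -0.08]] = a@[[0.30,-0.01,-0.36], [0.05,0.03,-0.04], [0.10,-0.28,-0.25]]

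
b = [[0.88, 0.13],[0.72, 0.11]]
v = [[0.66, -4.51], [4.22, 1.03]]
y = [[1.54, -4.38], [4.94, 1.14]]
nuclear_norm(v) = 8.89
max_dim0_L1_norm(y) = 6.48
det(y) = 23.39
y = b + v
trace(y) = 2.68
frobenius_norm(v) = 6.30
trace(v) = 1.69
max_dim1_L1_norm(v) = 5.25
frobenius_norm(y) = 6.87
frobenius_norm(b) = 1.15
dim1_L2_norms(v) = [4.56, 4.34]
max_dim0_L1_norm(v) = 5.54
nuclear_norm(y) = 9.70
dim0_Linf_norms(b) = [0.88, 0.13]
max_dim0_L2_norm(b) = 1.14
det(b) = 0.00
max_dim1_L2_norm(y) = 5.07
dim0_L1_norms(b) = [1.6, 0.24]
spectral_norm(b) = 1.15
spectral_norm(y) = 5.19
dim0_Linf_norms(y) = [4.94, 4.38]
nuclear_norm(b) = 1.15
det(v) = 19.71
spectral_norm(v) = 4.68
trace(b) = 0.99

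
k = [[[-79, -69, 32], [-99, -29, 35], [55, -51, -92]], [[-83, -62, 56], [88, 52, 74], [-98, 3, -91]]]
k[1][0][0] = -83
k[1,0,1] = -62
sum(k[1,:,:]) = -61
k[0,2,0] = 55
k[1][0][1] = -62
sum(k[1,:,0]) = -93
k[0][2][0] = 55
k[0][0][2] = 32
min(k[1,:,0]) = -98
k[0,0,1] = -69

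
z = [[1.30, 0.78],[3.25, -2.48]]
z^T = [[1.30,3.25], [0.78,-2.48]]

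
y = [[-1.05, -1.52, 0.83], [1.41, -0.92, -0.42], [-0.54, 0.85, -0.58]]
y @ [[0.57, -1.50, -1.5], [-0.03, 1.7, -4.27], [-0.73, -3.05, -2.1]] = [[-1.16, -3.54, 6.32],  [1.14, -2.40, 2.7],  [0.09, 4.02, -1.6]]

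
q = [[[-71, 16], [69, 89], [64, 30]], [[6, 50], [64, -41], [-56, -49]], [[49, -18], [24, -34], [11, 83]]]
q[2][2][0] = 11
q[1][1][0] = 64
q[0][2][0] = 64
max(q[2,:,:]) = 83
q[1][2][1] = -49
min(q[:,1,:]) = -41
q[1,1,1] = -41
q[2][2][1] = 83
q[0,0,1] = 16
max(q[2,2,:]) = 83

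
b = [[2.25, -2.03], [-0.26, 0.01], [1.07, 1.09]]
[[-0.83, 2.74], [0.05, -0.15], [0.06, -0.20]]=b @ [[-0.17, 0.56], [0.22, -0.73]]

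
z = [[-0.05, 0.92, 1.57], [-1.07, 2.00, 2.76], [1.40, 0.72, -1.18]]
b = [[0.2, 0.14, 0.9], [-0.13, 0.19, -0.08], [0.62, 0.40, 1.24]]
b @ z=[[1.1, 1.11, -0.36], [-0.31, 0.20, 0.41], [1.28, 2.26, 0.61]]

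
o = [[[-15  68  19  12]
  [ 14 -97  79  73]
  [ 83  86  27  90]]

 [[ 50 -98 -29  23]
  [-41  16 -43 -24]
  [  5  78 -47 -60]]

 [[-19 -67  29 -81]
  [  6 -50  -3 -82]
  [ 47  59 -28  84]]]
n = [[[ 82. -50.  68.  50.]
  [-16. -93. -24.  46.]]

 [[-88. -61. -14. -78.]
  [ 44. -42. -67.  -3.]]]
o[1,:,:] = [[50, -98, -29, 23], [-41, 16, -43, -24], [5, 78, -47, -60]]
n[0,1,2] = -24.0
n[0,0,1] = -50.0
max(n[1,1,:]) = 44.0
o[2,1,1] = -50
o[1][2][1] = 78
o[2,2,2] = -28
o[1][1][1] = 16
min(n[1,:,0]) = -88.0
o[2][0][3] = -81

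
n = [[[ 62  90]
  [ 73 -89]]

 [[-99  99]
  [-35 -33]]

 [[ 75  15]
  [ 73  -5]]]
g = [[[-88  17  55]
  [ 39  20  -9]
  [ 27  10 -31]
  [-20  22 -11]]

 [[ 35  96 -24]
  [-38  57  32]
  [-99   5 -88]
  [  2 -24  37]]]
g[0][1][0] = 39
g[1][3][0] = 2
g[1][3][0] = 2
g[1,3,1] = -24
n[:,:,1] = [[90, -89], [99, -33], [15, -5]]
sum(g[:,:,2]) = -39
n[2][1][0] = 73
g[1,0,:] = [35, 96, -24]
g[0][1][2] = -9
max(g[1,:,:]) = 96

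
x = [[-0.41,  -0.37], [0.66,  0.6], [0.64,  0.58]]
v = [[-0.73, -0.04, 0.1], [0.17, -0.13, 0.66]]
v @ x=[[0.34, 0.3], [0.27, 0.24]]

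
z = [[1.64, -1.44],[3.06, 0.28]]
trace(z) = 1.92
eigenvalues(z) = [(0.96+1.99j), (0.96-1.99j)]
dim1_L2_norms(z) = [2.18, 3.07]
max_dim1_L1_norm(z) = 3.34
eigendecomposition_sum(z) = [[(0.82+0.83j), (-0.72+0.35j)], [(1.53-0.74j), (0.14+1.16j)]] + [[0.82-0.83j, -0.72-0.35j], [(1.53+0.74j), (0.14-1.16j)]]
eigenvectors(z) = [[0.18+0.54j,(0.18-0.54j)], [(0.82+0j),(0.82-0j)]]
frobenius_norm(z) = 3.77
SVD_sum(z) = [[1.81,  -0.27],[2.95,  -0.44]] + [[-0.17, -1.17],[0.11, 0.72]]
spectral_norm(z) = 3.50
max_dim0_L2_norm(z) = 3.47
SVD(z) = [[-0.52, -0.85], [-0.85, 0.52]] @ diag([3.5038336194250754, 1.3886504122300105]) @ [[-0.99, 0.15], [0.15, 0.99]]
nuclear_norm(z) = 4.89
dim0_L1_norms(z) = [4.7, 1.72]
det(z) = 4.87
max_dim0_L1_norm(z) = 4.7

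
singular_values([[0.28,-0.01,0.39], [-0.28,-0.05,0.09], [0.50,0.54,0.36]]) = [0.91, 0.33, 0.23]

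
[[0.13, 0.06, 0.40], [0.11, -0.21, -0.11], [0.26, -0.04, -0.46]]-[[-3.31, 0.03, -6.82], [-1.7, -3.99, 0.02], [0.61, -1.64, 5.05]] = [[3.44, 0.03, 7.22], [1.81, 3.78, -0.13], [-0.35, 1.6, -5.51]]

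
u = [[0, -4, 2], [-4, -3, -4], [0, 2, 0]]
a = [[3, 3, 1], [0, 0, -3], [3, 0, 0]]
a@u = [[-12, -19, -6], [0, -6, 0], [0, -12, 6]]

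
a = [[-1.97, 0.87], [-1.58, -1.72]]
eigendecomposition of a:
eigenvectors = [[-0.06+0.59j, -0.06-0.59j], [-0.80+0.00j, -0.80-0.00j]]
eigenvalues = [(-1.84+1.17j), (-1.84-1.17j)]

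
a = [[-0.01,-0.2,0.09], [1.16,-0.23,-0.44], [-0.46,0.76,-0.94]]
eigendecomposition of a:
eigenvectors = [[-0.20+0.00j, 0.03+0.17j, (0.03-0.17j)], [-0.67+0.00j, (0.72+0j), (0.72-0j)], [(-0.72+0j), 0.36-0.56j, 0.36+0.56j]]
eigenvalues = [(-0.36+0j), (-0.41+0.61j), (-0.41-0.61j)]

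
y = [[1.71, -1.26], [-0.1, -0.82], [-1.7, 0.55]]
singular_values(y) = [2.76, 0.88]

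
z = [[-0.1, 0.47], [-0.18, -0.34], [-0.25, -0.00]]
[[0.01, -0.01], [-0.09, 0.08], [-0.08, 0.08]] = z @ [[0.32, -0.3], [0.09, -0.09]]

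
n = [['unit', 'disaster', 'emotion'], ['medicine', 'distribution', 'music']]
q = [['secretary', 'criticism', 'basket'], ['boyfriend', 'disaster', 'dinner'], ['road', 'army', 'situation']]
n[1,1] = 'distribution'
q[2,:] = ['road', 'army', 'situation']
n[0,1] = 'disaster'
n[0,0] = 'unit'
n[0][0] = 'unit'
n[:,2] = ['emotion', 'music']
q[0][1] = 'criticism'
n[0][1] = 'disaster'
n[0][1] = 'disaster'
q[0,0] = 'secretary'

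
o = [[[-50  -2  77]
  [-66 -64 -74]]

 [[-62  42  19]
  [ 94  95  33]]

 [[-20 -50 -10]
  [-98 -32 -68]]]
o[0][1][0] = -66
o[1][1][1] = 95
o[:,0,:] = [[-50, -2, 77], [-62, 42, 19], [-20, -50, -10]]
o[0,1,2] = -74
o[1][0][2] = 19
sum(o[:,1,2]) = -109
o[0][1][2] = -74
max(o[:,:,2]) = 77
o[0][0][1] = -2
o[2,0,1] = -50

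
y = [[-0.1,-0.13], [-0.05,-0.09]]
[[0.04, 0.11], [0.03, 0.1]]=y @ [[0.30, 0.96], [-0.50, -1.62]]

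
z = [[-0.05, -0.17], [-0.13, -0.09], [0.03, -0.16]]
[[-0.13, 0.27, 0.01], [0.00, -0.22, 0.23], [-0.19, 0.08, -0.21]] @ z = [[-0.03, -0.0], [0.04, -0.02], [-0.01, 0.06]]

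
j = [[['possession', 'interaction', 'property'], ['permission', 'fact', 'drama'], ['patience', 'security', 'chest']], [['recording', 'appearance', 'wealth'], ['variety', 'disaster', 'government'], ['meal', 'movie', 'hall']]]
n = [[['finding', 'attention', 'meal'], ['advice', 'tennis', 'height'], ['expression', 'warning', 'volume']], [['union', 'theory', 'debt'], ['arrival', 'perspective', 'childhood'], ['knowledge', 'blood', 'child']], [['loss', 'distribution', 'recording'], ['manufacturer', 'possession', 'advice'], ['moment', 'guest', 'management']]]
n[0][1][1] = 'tennis'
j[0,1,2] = 'drama'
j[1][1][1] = 'disaster'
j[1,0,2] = 'wealth'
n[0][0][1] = 'attention'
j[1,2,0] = 'meal'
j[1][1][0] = 'variety'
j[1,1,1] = 'disaster'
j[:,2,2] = ['chest', 'hall']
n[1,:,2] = ['debt', 'childhood', 'child']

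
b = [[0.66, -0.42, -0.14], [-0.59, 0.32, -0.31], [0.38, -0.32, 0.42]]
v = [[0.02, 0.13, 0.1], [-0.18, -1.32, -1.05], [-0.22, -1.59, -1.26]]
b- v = [[0.64, -0.55, -0.24], [-0.41, 1.64, 0.74], [0.6, 1.27, 1.68]]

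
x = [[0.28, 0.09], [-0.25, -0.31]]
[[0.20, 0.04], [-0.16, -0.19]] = x @ [[0.74, -0.07], [-0.07, 0.66]]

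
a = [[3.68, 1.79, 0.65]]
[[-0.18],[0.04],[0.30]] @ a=[[-0.66, -0.32, -0.12], [0.15, 0.07, 0.03], [1.1, 0.54, 0.20]]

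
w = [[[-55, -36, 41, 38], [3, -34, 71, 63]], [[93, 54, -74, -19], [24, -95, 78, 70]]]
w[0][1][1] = -34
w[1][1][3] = 70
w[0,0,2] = 41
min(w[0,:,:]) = -55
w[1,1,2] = 78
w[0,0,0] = -55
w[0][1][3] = 63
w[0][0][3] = 38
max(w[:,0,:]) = 93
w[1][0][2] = -74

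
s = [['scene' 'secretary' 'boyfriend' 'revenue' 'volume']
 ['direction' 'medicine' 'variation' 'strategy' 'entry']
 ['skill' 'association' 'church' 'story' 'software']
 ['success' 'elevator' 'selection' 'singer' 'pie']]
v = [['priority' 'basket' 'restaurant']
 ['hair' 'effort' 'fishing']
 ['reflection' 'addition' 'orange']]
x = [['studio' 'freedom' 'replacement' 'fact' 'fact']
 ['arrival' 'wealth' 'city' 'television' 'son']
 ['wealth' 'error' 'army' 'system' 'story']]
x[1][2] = 'city'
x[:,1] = ['freedom', 'wealth', 'error']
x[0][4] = 'fact'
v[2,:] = ['reflection', 'addition', 'orange']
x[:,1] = ['freedom', 'wealth', 'error']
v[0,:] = ['priority', 'basket', 'restaurant']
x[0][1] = 'freedom'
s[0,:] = ['scene', 'secretary', 'boyfriend', 'revenue', 'volume']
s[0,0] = 'scene'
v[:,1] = ['basket', 'effort', 'addition']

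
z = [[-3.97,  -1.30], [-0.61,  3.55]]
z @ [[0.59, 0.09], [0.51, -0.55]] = [[-3.01, 0.36], [1.45, -2.01]]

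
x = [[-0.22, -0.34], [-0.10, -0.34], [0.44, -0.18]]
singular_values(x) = [0.54, 0.48]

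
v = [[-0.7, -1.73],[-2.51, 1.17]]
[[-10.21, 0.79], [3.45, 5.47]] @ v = [[5.16, 18.59], [-16.14, 0.43]]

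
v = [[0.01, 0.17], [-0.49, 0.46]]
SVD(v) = [[0.17, 0.99], [0.99, -0.17]] @ diag([0.6812121918246635, 0.12903468413352245]) @ [[-0.71, 0.71], [0.71, 0.71]]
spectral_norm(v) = 0.68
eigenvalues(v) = [(0.24+0.18j), (0.24-0.18j)]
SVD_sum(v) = [[-0.08, 0.08], [-0.47, 0.48]] + [[0.09, 0.09], [-0.02, -0.02]]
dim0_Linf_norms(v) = [0.49, 0.46]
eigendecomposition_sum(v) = [[0.24j, 0.08-0.11j],[-0.24+0.32j, (0.23-0.06j)]] + [[0.00-0.24j, (0.08+0.11j)], [-0.24-0.32j, 0.23+0.06j]]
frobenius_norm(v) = 0.69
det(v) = 0.09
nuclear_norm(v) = 0.81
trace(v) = 0.47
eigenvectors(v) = [[(0.4-0.32j), (0.4+0.32j)], [(0.86+0j), 0.86-0.00j]]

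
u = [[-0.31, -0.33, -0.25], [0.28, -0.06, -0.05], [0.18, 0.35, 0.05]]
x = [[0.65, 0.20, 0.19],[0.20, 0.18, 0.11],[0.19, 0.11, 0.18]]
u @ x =[[-0.32, -0.15, -0.14], [0.16, 0.04, 0.04], [0.2, 0.1, 0.08]]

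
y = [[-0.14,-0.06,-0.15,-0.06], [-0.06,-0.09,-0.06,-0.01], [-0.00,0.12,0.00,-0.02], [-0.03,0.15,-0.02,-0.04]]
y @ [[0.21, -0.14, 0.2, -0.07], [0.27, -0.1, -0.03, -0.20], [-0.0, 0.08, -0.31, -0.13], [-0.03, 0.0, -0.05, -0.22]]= [[-0.04, 0.01, 0.02, 0.05], [-0.04, 0.01, 0.01, 0.03], [0.03, -0.01, -0.00, -0.02], [0.04, -0.01, -0.0, -0.02]]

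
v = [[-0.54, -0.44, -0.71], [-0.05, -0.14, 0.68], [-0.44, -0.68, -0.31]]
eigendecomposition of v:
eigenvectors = [[(0.85+0j),-0.65+0.00j,-0.65-0.00j], [-0.40+0.00j,(0.65-0.03j),(0.65+0.03j)], [0.34+0.00j,(-0.08+0.37j),-0.08-0.37j]]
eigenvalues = [(-0.62+0j), (-0.18+0.39j), (-0.18-0.39j)]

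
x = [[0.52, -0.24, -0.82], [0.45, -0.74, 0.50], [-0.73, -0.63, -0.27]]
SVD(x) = [[-0.62, -0.38, 0.68],[0.13, -0.91, -0.4],[0.77, -0.16, 0.61]] @ diag([1.0043772085363936, 1.0006266805768047, 0.9965804880141323]) @ [[-0.83, -0.43, 0.36],[-0.49, 0.87, -0.10],[-0.27, -0.26, -0.93]]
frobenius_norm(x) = 1.73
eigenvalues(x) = [(1+0j), (-0.75+0.66j), (-0.75-0.66j)]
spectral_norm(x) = 1.00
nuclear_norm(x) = 3.00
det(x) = 1.00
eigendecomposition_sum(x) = [[0.73-0.00j, 0.06+0.00j, (-0.44+0j)], [(0.06-0j), 0j, (-0.04+0j)], [(-0.45+0j), (-0.04+0j), 0.27+0.00j]] + [[-0.10+0.09j, -0.15-0.21j, (-0.19+0.12j)],[0.20+0.18j, -0.37+0.33j, 0.27+0.33j],[(-0.14+0.17j), -0.30-0.31j, (-0.27+0.24j)]] + [[(-0.1-0.09j), (-0.15+0.21j), (-0.19-0.12j)], [0.20-0.18j, (-0.37-0.33j), (0.27-0.33j)], [(-0.14-0.17j), (-0.3+0.31j), (-0.27-0.24j)]]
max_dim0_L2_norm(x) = 1.0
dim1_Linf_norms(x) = [0.82, 0.74, 0.73]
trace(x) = -0.49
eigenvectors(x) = [[(0.85+0j),  0.04-0.37j,  0.04+0.37j], [0.07+0.00j,  -0.71+0.00j,  -0.71-0.00j], [-0.52+0.00j,  -0.03-0.60j,  -0.03+0.60j]]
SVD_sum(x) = [[0.52,0.27,-0.23], [-0.1,-0.05,0.05], [-0.64,-0.33,0.28]] + [[0.19, -0.33, 0.04], [0.45, -0.79, 0.09], [0.08, -0.14, 0.02]] + [[-0.19, -0.18, -0.63],  [0.11, 0.1, 0.37],  [-0.17, -0.16, -0.57]]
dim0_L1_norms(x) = [1.7, 1.61, 1.59]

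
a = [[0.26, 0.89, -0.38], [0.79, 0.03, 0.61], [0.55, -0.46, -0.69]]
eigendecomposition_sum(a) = [[0.57+0.00j, 0.49+0.00j, 0.05-0.00j], [(0.49+0j), 0.43+0.00j, (0.04-0j)], [(0.05+0j), 0.04+0.00j, -0j]] + [[-0.15+0.15j, 0.20-0.15j, -0.22-0.25j], [0.15-0.20j, (-0.2+0.2j), (0.28+0.25j)], [0.25+0.21j, -0.25-0.28j, -0.35+0.35j]] + [[(-0.15-0.15j),(0.2+0.15j),-0.22+0.25j], [0.15+0.20j,(-0.2-0.2j),(0.28-0.25j)], [(0.25-0.21j),-0.25+0.28j,(-0.35-0.35j)]]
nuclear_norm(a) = 3.00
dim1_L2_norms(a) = [1.0, 1.0, 1.0]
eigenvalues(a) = [(1+0j), (-0.7+0.71j), (-0.7-0.71j)]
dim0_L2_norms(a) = [1.0, 1.0, 1.0]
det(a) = 1.00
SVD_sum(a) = [[0.13, 0.94, -0.15],  [0.01, 0.04, -0.01],  [-0.04, -0.26, 0.04]] + [[-0.03,0.0,-0.03], [0.78,-0.01,0.63], [-0.0,0.00,-0.0]] + [[0.16,  -0.05,  -0.2], [0.01,  -0.00,  -0.01], [0.59,  -0.2,  -0.73]]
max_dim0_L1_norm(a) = 1.68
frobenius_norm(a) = 1.73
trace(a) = -0.40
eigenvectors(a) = [[0.75+0.00j,-0.04+0.47j,-0.04-0.47j], [0.65+0.00j,(-0.03-0.53j),(-0.03+0.53j)], [(0.07+0j),0.71+0.00j,(0.71-0j)]]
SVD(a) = [[-0.96, -0.04, -0.27], [-0.04, 1.0, -0.01], [0.27, -0.0, -0.96]] @ diag([1.0026389416116963, 0.9985425430371181, 0.9944988398730008]) @ [[-0.14, -0.98, 0.15], [0.78, -0.01, 0.63], [-0.61, 0.21, 0.76]]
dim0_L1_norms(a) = [1.6, 1.38, 1.68]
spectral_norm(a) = 1.00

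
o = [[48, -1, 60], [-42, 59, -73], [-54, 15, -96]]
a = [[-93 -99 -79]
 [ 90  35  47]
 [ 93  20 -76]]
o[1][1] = 59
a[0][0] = -93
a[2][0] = 93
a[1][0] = 90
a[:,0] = [-93, 90, 93]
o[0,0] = 48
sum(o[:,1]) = 73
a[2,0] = 93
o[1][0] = -42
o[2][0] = -54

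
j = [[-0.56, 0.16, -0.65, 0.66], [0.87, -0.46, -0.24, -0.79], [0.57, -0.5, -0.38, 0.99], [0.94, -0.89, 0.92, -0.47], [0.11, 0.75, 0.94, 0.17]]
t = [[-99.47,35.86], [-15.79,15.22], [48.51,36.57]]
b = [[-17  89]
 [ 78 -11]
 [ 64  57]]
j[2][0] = 0.574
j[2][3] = 0.992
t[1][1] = 15.22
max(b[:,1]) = 89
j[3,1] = -0.889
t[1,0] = -15.79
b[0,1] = 89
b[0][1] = 89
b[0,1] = 89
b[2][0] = 64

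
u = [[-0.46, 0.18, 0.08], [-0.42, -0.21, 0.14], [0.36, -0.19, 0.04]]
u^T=[[-0.46, -0.42, 0.36], [0.18, -0.21, -0.19], [0.08, 0.14, 0.04]]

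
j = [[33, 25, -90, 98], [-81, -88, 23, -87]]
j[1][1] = -88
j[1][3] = -87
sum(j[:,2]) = -67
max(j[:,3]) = 98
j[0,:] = [33, 25, -90, 98]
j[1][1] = -88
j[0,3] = 98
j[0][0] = 33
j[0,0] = 33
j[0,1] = 25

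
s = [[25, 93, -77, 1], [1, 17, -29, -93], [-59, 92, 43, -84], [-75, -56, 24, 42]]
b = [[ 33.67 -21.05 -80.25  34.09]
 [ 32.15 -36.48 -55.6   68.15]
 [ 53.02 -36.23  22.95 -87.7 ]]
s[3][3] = 42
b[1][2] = -55.6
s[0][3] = 1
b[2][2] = 22.95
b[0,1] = -21.05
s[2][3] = -84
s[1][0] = 1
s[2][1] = 92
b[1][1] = -36.48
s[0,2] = -77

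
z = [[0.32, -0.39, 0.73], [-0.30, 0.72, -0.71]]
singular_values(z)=[1.36, 0.2]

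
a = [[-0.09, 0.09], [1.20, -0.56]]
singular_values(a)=[1.33, 0.04]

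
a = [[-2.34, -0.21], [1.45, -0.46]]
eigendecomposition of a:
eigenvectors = [[-0.76,0.12], [0.65,-0.99]]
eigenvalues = [-2.16, -0.64]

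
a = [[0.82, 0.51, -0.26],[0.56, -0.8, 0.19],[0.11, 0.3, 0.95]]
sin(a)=[[0.71, 0.44, -0.17], [0.47, -0.67, 0.18], [0.04, 0.24, 0.82]]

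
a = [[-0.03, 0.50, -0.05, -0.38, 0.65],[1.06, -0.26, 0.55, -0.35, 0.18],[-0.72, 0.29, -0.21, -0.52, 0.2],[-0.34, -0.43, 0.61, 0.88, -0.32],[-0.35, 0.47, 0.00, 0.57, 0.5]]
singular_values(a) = [1.58, 1.51, 0.92, 0.51, 0.0]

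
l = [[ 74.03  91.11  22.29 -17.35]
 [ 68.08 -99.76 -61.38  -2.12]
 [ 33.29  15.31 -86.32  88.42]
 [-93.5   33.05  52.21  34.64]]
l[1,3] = -2.12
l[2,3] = 88.42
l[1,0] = 68.08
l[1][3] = -2.12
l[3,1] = 33.05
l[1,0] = 68.08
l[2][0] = 33.29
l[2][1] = 15.31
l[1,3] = -2.12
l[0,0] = 74.03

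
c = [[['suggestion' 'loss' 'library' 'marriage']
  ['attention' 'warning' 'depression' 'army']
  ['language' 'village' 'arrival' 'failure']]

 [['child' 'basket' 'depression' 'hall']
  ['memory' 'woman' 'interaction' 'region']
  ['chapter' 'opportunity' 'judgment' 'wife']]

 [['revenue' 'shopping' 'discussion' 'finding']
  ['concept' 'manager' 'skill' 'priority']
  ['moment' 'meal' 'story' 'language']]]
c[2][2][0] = 'moment'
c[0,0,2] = 'library'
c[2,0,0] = 'revenue'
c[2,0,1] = 'shopping'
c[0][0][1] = 'loss'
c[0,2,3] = 'failure'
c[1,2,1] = 'opportunity'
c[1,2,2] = 'judgment'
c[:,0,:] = [['suggestion', 'loss', 'library', 'marriage'], ['child', 'basket', 'depression', 'hall'], ['revenue', 'shopping', 'discussion', 'finding']]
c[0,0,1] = 'loss'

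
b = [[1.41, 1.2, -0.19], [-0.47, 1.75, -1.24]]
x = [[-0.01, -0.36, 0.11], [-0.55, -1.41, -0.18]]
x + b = [[1.4, 0.84, -0.08], [-1.02, 0.34, -1.42]]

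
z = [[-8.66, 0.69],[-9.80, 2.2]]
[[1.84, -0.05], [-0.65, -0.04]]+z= [[-6.82, 0.64], [-10.45, 2.16]]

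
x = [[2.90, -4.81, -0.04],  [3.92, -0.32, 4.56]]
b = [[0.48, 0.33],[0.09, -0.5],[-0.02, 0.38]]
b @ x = [[2.69,-2.41,1.49],[-1.7,-0.27,-2.28],[1.43,-0.03,1.73]]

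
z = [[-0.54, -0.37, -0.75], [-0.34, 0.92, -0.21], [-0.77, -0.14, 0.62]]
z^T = [[-0.54, -0.34, -0.77], [-0.37, 0.92, -0.14], [-0.75, -0.21, 0.62]]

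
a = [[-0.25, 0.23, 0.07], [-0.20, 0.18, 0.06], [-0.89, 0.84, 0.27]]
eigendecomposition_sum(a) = [[-0.21, 0.19, 0.07], [-0.18, 0.16, 0.06], [-0.82, 0.77, 0.27]] + [[-0.23, 0.31, -0.01],[-0.16, 0.22, -0.01],[-0.23, 0.32, -0.01]] + [[0.18, -0.27, 0.01], [0.14, -0.21, 0.01], [0.16, -0.24, 0.01]]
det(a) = 0.00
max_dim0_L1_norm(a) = 1.34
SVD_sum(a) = [[-0.25, 0.23, 0.07], [-0.20, 0.18, 0.06], [-0.89, 0.84, 0.27]] + [[-0.00, -0.00, -0.0], [-0.00, -0.0, -0.00], [0.00, 0.00, 0.0]] + [[0.00, 0.0, -0.0], [-0.0, -0.00, 0.0], [-0.00, -0.0, 0.0]]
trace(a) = 0.20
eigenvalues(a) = [0.23, -0.01, -0.01]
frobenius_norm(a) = 1.33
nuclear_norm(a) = 1.34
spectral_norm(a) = 1.33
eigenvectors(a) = [[0.24, 0.63, -0.65], [0.2, 0.45, -0.49], [0.95, 0.64, -0.58]]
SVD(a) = [[-0.26,-0.66,-0.70],[-0.21,-0.67,0.71],[-0.94,0.33,0.04]] @ diag([1.3292194005771532, 0.007668621046595065, 0.004120361702250494]) @ [[0.71, -0.67, -0.21],[0.7, 0.63, 0.35],[-0.1, -0.40, 0.91]]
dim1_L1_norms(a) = [0.55, 0.44, 2.0]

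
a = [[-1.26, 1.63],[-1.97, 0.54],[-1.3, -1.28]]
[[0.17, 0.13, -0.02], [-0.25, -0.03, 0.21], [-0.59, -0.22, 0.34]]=a @ [[0.2, 0.05, -0.14], [0.26, 0.12, -0.12]]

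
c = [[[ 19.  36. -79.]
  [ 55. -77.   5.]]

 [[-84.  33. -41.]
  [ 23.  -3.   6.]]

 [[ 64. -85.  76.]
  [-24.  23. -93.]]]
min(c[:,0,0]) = -84.0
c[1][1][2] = 6.0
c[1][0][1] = 33.0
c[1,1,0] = 23.0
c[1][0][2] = -41.0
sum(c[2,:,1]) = -62.0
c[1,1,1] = -3.0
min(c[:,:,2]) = -93.0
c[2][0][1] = -85.0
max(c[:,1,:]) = 55.0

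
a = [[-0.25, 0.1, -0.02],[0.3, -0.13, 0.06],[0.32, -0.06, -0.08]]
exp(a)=[[0.79,0.08,-0.01], [0.26,0.89,0.05], [0.26,-0.04,0.92]]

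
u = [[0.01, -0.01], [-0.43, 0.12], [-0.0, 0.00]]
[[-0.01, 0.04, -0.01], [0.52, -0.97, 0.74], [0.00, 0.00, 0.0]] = u @ [[-1.49, 1.52, -1.94], [-0.98, -2.61, -0.78]]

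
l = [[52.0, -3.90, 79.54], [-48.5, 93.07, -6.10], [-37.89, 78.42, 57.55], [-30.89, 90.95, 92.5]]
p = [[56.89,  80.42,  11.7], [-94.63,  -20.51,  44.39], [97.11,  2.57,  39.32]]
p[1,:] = [-94.63, -20.51, 44.39]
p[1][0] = -94.63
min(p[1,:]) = -94.63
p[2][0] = 97.11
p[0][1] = 80.42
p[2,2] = 39.32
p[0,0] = 56.89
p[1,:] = [-94.63, -20.51, 44.39]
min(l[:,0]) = -48.5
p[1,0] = -94.63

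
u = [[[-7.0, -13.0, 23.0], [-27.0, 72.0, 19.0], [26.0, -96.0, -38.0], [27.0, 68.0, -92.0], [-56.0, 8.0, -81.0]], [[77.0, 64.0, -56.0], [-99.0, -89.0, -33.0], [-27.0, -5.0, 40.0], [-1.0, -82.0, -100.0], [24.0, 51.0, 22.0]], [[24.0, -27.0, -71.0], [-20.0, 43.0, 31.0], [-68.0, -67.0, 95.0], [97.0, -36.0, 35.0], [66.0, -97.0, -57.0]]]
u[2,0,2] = -71.0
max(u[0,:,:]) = 72.0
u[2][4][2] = -57.0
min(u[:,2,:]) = -96.0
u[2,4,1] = -97.0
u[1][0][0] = 77.0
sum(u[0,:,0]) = -37.0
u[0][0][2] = 23.0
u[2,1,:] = [-20.0, 43.0, 31.0]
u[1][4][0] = 24.0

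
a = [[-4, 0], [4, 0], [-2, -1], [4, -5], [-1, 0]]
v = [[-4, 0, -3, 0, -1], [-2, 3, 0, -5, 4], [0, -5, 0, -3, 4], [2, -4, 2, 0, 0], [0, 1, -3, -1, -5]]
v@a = [[23, 3], [-4, 25], [-36, 15], [-28, -2], [11, 8]]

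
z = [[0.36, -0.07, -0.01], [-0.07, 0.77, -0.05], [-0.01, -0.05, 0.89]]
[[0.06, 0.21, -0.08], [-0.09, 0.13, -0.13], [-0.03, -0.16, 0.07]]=z@ [[0.14,0.63,-0.25], [-0.11,0.21,-0.19], [-0.04,-0.16,0.06]]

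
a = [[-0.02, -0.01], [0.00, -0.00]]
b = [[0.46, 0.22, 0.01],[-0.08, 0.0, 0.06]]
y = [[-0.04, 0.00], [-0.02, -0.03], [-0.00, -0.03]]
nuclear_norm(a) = 0.02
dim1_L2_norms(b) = [0.51, 0.1]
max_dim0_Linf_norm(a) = 0.02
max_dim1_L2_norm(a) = 0.02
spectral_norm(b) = 0.52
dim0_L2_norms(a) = [0.02, 0.01]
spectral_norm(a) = 0.02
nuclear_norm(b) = 0.58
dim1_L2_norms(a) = [0.02, 0.0]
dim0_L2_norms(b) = [0.47, 0.22, 0.06]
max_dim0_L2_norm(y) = 0.04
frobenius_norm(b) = 0.52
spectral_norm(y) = 0.05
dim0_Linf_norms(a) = [0.02, 0.01]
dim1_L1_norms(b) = [0.69, 0.14]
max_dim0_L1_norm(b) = 0.54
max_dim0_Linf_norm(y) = 0.04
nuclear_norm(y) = 0.09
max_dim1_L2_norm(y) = 0.04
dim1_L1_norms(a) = [0.03, 0.0]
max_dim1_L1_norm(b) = 0.69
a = b @ y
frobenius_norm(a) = 0.02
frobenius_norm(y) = 0.06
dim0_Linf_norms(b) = [0.46, 0.22, 0.06]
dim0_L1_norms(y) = [0.06, 0.06]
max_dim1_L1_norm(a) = 0.03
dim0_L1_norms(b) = [0.54, 0.22, 0.07]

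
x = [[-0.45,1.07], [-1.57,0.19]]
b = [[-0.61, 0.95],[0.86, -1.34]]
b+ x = [[-1.06,2.02], [-0.71,-1.15]]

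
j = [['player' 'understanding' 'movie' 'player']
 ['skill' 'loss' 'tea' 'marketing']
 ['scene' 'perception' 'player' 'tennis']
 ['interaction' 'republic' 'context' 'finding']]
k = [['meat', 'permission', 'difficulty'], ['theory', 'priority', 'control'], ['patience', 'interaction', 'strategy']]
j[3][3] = 'finding'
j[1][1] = 'loss'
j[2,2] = 'player'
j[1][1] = 'loss'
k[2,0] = 'patience'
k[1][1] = 'priority'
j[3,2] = 'context'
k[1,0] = 'theory'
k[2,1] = 'interaction'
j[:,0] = ['player', 'skill', 'scene', 'interaction']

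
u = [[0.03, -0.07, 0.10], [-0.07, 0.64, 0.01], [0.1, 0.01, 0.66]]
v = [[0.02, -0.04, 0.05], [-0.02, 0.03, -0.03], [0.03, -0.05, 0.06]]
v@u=[[0.01, -0.03, 0.03], [-0.01, 0.02, -0.02], [0.01, -0.03, 0.04]]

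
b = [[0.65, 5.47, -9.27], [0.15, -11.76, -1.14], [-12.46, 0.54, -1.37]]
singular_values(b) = [13.65, 12.41, 8.54]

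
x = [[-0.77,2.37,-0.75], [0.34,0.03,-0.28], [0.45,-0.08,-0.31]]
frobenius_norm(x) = 2.70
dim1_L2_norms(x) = [2.6, 0.44, 0.55]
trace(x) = -1.05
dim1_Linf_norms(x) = [2.37, 0.34, 0.45]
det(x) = 0.01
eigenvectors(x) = [[0.85, -0.72, 0.55], [-0.31, -0.47, 0.4], [-0.42, -0.52, 0.73]]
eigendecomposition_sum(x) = [[-0.82,1.49,-0.21],[0.3,-0.55,0.08],[0.41,-0.74,0.10]] + [[0.06, 0.83, -0.50], [0.04, 0.55, -0.33], [0.04, 0.6, -0.36]] + [[-0.0, 0.05, -0.04], [-0.00, 0.03, -0.03], [-0.00, 0.06, -0.05]]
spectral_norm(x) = 2.61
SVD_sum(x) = [[-0.79, 2.37, -0.73], [-0.0, 0.0, -0.00], [0.04, -0.11, 0.03]] + [[0.02, 0.00, -0.02],[0.34, 0.03, -0.28],[0.41, 0.03, -0.34]] + [[-0.0, -0.00, -0.00], [0.0, 0.00, 0.00], [-0.00, -0.00, -0.0]]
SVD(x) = [[-1.00,-0.04,0.03], [-0.00,-0.63,-0.77], [0.05,-0.77,0.63]] @ diag([2.6050971242512766, 0.6968914112516339, 0.0033666216654947446]) @ [[0.30, -0.91, 0.28], [-0.77, -0.06, 0.64], [-0.56, -0.41, -0.72]]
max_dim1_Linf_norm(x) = 2.37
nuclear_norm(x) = 3.31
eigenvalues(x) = [-1.27, 0.24, -0.02]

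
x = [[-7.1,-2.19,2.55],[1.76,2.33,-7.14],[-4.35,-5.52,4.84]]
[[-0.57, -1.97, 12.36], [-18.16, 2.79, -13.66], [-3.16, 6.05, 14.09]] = x@[[0.32, 0.69, -1.08], [3.67, -2.57, -0.36], [3.82, -1.06, 1.53]]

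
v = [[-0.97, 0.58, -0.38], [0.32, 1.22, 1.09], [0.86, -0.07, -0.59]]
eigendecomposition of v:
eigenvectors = [[-0.24+0.57j, (-0.24-0.57j), -0.23+0.00j],[(-0.28-0.18j), -0.28+0.18j, -0.97+0.00j],[0.71+0.00j, (0.71-0j), (-0.07+0j)]]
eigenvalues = [(-0.86+0.71j), (-0.86-0.71j), (1.37+0j)]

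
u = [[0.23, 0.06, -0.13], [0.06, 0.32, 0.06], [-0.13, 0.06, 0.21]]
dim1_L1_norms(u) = [0.42, 0.44, 0.4]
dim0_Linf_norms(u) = [0.23, 0.32, 0.21]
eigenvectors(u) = [[-0.65, 0.73, -0.23], [0.31, 0.53, 0.79], [-0.69, -0.44, 0.57]]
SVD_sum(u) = [[0.19,0.14,-0.11],  [0.14,0.1,-0.08],  [-0.11,-0.08,0.07]] + [[0.02, -0.06, -0.05],[-0.06, 0.22, 0.16],[-0.05, 0.16, 0.11]] + [[0.03,-0.01,0.03], [-0.01,0.01,-0.01], [0.03,-0.01,0.03]]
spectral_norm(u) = 0.35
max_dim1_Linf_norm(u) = 0.32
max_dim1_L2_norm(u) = 0.33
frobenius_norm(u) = 0.50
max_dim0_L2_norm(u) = 0.33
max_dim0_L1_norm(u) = 0.44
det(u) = 0.01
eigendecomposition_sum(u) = [[0.03, -0.01, 0.03],[-0.01, 0.01, -0.01],[0.03, -0.01, 0.03]] + [[0.19,  0.14,  -0.11], [0.14,  0.10,  -0.08], [-0.11,  -0.08,  0.07]] + [[0.02, -0.06, -0.05],[-0.06, 0.22, 0.16],[-0.05, 0.16, 0.11]]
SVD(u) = [[-0.73, -0.23, -0.65],[-0.53, 0.79, 0.31],[0.44, 0.57, -0.69]] @ diag([0.3524600766404717, 0.34576908105845555, 0.06177084230107271]) @ [[-0.73, -0.53, 0.44],[-0.23, 0.79, 0.57],[-0.65, 0.31, -0.69]]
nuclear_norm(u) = 0.76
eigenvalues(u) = [0.06, 0.35, 0.35]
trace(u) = 0.76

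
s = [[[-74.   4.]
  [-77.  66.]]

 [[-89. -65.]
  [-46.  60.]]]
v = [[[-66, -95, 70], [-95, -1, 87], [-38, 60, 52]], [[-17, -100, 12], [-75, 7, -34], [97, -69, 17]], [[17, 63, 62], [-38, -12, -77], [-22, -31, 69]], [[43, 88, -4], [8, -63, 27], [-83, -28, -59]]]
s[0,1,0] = -77.0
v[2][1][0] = -38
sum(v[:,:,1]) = -181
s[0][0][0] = -74.0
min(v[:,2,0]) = -83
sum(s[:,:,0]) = -286.0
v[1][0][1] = -100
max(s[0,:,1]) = 66.0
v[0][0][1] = -95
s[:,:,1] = [[4.0, 66.0], [-65.0, 60.0]]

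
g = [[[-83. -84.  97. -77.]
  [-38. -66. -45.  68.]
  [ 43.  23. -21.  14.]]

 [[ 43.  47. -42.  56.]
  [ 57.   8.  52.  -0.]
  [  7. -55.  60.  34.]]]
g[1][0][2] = -42.0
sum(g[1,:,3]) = 90.0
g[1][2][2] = 60.0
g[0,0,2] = 97.0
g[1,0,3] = 56.0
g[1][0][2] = -42.0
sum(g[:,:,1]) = -127.0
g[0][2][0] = 43.0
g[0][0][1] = -84.0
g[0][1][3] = 68.0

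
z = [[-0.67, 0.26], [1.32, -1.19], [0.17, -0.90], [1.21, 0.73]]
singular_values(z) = [2.09, 1.47]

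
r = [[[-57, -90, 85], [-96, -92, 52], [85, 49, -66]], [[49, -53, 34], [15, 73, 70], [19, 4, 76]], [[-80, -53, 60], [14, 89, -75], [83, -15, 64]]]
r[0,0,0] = -57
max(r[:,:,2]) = 85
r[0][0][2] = 85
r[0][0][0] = -57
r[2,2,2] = 64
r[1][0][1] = -53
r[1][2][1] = 4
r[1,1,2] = 70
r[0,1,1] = -92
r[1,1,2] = 70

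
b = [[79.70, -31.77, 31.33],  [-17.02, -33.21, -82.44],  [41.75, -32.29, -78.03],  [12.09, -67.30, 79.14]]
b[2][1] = -32.29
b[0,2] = 31.33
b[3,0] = 12.09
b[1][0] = -17.02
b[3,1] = -67.3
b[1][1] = -33.21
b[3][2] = 79.14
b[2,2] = -78.03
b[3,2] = 79.14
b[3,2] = 79.14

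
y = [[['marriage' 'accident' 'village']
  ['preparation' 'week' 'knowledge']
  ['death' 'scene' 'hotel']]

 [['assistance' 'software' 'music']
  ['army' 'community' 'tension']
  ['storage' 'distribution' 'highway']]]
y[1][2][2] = 'highway'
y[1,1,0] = 'army'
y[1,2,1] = 'distribution'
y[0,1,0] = 'preparation'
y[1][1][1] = 'community'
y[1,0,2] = 'music'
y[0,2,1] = 'scene'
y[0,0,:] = ['marriage', 'accident', 'village']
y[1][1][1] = 'community'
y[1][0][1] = 'software'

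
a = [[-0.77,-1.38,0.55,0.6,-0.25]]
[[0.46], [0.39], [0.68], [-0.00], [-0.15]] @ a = [[-0.35,-0.63,0.25,0.28,-0.12],[-0.30,-0.54,0.21,0.23,-0.1],[-0.52,-0.94,0.37,0.41,-0.17],[0.0,0.00,0.0,0.00,0.0],[0.12,0.21,-0.08,-0.09,0.04]]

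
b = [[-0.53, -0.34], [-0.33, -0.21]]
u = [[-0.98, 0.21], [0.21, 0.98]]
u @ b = [[0.45, 0.29], [-0.43, -0.28]]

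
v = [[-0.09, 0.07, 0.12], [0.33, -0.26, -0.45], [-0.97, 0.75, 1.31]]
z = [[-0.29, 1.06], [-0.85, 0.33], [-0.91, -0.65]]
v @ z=[[-0.14, -0.15], [0.53, 0.56], [-1.55, -1.63]]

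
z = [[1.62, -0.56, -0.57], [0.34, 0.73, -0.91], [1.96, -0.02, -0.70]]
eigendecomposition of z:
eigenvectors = [[-0.67+0.00j, 0.29+0.28j, (0.29-0.28j)], [(0.44+0j), 0.44+0.36j, 0.44-0.36j], [(-0.6+0j), 0.72+0.00j, 0.72-0.00j]]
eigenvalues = [(1.47+0j), (0.09+0.74j), (0.09-0.74j)]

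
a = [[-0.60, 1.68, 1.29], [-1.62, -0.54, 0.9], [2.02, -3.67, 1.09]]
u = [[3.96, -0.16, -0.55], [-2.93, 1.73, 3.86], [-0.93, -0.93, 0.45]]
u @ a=[[-3.23, 8.76, 4.36], [6.75, -20.02, 1.98], [2.97, -2.71, -1.55]]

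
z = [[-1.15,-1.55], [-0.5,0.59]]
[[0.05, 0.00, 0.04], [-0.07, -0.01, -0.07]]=z @[[0.05, 0.01, 0.06], [-0.07, -0.01, -0.07]]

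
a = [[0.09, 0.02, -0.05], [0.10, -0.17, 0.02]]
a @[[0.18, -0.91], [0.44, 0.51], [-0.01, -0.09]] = [[0.03, -0.07],[-0.06, -0.18]]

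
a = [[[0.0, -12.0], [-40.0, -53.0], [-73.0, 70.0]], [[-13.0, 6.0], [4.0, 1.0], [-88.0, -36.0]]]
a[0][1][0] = -40.0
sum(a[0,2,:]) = -3.0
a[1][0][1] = 6.0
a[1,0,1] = 6.0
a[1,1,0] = 4.0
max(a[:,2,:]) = 70.0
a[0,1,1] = -53.0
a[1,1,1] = 1.0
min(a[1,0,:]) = -13.0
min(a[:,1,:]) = -53.0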